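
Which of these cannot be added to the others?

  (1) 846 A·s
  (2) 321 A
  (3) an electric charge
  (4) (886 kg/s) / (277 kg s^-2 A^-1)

(2)

In SI base units:
  (1) A·s = s·A
  (2) A
  (3) [electric charge] = s·A
  (4) [kg·s⁻¹] / [kg·s⁻²·A⁻¹] = s·A
All reduce to s·A except (2), which is A.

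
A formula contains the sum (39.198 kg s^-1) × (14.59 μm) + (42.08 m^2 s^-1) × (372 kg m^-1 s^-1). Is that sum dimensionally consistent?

Dimensions:
  (39.198 kg s^-1) × (14.59 μm):  [kg·s⁻¹] · [m] = kg·m·s⁻¹
  (42.08 m^2 s^-1) × (372 kg m^-1 s^-1):  [m²·s⁻¹] · [kg·m⁻¹·s⁻¹] = kg·m·s⁻²
kg·m·s⁻¹ ≠ kg·m·s⁻², so they cannot be added.

No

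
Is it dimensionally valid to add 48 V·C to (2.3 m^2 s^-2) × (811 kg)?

Work out the base dimensions of each:
  48 V·C:  C·V = s·A·J·C⁻¹ = kg·m²·s⁻²
  (2.3 m^2 s^-2) × (811 kg):  [m²·s⁻²] · [kg] = kg·m²·s⁻²
Both are kg·m²·s⁻², so they have the same dimensions and can be added.

Yes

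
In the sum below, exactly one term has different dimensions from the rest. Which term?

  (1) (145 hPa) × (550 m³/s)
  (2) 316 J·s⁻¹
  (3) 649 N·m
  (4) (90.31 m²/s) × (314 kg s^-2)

Expand each in SI base units:
  (1) [kg·m⁻¹·s⁻²] · [m³·s⁻¹] = kg·m²·s⁻³
  (2) J·s⁻¹ = N·m·s⁻¹ = kg·m²·s⁻³
  (3) N·m = kg·m·s⁻²·m = kg·m²·s⁻²
  (4) [m²·s⁻¹] · [kg·s⁻²] = kg·m²·s⁻³
All reduce to kg·m²·s⁻³ except (3), which is kg·m²·s⁻².

(3)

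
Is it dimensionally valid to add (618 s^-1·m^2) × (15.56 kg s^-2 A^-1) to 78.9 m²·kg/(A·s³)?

Yes

Expand each in SI base units:
  (618 s^-1·m^2) × (15.56 kg s^-2 A^-1):  [m²·s⁻¹] · [kg·s⁻²·A⁻¹] = kg·m²·s⁻³·A⁻¹
  78.9 m²·kg/(A·s³):  kg·m²·s⁻³·A⁻¹
Both are kg·m²·s⁻³·A⁻¹, so they have the same dimensions and can be added.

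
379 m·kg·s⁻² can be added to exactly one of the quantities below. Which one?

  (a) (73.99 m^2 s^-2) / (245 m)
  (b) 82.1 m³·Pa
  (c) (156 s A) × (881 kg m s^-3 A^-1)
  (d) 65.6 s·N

(c)

Reference: kg·m·s⁻².
Each option:
  (a) [m²·s⁻²] / [m] = m·s⁻²
  (b) Pa·m³ = N·m⁻²·m³ = kg·m²·s⁻²
  (c) [s·A] · [kg·m·s⁻³·A⁻¹] = kg·m·s⁻²  ← same
  (d) N·s = kg·m·s⁻²·s = kg·m·s⁻¹
Only (c) matches kg·m·s⁻².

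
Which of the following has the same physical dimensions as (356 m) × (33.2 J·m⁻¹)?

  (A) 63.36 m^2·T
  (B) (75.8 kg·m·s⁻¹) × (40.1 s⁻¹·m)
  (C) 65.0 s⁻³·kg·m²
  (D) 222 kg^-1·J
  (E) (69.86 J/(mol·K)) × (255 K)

Reference: [m] · [kg·m·s⁻²] = kg·m²·s⁻².
Each option:
  (A) T·m² = Wb·m⁻²·m² = kg·m²·s⁻²·A⁻¹
  (B) [kg·m·s⁻¹] · [m·s⁻¹] = kg·m²·s⁻²  ← same
  (C) kg·m²·s⁻³
  (D) J·kg⁻¹ = N·m·kg⁻¹ = m²·s⁻²
  (E) [kg·m²·s⁻²·K⁻¹·mol⁻¹] · [K] = kg·m²·s⁻²·mol⁻¹
Only (B) matches kg·m²·s⁻².

(B)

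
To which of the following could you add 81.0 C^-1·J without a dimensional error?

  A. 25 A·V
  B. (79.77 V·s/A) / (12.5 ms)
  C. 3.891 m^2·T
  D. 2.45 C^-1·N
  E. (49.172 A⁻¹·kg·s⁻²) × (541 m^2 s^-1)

E.

Reference: J·C⁻¹ = N·m·(s·A)⁻¹ = kg·m²·s⁻³·A⁻¹.
Each option:
  A. V·A = J·C⁻¹·A = kg·m²·s⁻³
  B. [kg·m²·s⁻²·A⁻²] / [s] = kg·m²·s⁻³·A⁻²
  C. T·m² = Wb·m⁻²·m² = kg·m²·s⁻²·A⁻¹
  D. N·C⁻¹ = kg·m·s⁻²·(s·A)⁻¹ = kg·m·s⁻³·A⁻¹
  E. [kg·s⁻²·A⁻¹] · [m²·s⁻¹] = kg·m²·s⁻³·A⁻¹  ← same
Only E. matches kg·m²·s⁻³·A⁻¹.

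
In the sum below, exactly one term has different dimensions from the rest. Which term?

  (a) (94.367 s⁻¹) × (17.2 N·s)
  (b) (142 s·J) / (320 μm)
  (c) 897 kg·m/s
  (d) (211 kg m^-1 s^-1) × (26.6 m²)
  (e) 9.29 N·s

Work out the base dimensions of each:
  (a) [s⁻¹] · [kg·m·s⁻¹] = kg·m·s⁻²
  (b) [kg·m²·s⁻¹] / [m] = kg·m·s⁻¹
  (c) kg·m·s⁻¹
  (d) [kg·m⁻¹·s⁻¹] · [m²] = kg·m·s⁻¹
  (e) N·s = kg·m·s⁻²·s = kg·m·s⁻¹
All reduce to kg·m·s⁻¹ except (a), which is kg·m·s⁻².

(a)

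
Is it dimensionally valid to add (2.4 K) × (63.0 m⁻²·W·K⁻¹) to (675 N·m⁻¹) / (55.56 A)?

Dimensions:
  (2.4 K) × (63.0 m⁻²·W·K⁻¹):  [K] · [kg·s⁻³·K⁻¹] = kg·s⁻³
  (675 N·m⁻¹) / (55.56 A):  [kg·s⁻²] / [A] = kg·s⁻²·A⁻¹
kg·s⁻³ ≠ kg·s⁻²·A⁻¹, so they cannot be added.

No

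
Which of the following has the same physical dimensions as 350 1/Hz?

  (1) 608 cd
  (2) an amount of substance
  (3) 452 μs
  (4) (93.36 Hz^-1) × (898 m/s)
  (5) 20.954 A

Reference: Hz⁻¹ = (s⁻¹)⁻¹ = s.
Each option:
  (1) cd
  (2) [amount of substance] = mol
  (3) s  ← same
  (4) [s] · [m·s⁻¹] = m
  (5) A
Only (3) matches s.

(3)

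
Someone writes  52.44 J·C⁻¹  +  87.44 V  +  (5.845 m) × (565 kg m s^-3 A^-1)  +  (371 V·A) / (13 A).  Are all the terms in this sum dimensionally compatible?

Expand each in SI base units:
  52.44 J·C⁻¹:  J·C⁻¹ = N·m·(s·A)⁻¹ = kg·m²·s⁻³·A⁻¹
  87.44 V:  V = J·C⁻¹ = kg·m²·s⁻³·A⁻¹
  (5.845 m) × (565 kg m s^-3 A^-1):  [m] · [kg·m·s⁻³·A⁻¹] = kg·m²·s⁻³·A⁻¹
  (371 V·A) / (13 A):  [kg·m²·s⁻³] / [A] = kg·m²·s⁻³·A⁻¹
Every term reduces to kg·m²·s⁻³·A⁻¹.

Yes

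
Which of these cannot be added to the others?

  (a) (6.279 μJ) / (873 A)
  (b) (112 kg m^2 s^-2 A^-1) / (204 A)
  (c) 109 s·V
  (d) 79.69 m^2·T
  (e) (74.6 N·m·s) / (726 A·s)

Work out the base dimensions of each:
  (a) [kg·m²·s⁻²] / [A] = kg·m²·s⁻²·A⁻¹
  (b) [kg·m²·s⁻²·A⁻¹] / [A] = kg·m²·s⁻²·A⁻²
  (c) V·s = J·C⁻¹·s = kg·m²·s⁻²·A⁻¹
  (d) T·m² = Wb·m⁻²·m² = kg·m²·s⁻²·A⁻¹
  (e) [kg·m²·s⁻¹] / [s·A] = kg·m²·s⁻²·A⁻¹
All reduce to kg·m²·s⁻²·A⁻¹ except (b), which is kg·m²·s⁻²·A⁻².

(b)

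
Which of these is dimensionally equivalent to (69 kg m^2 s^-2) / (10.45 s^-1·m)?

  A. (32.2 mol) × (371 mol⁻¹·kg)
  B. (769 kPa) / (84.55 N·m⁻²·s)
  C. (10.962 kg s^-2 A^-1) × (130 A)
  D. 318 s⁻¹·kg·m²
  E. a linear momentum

Reference: [kg·m²·s⁻²] / [m·s⁻¹] = kg·m·s⁻¹.
Each option:
  A. [mol] · [kg·mol⁻¹] = kg
  B. [kg·m⁻¹·s⁻²] / [kg·m⁻¹·s⁻¹] = s⁻¹
  C. [kg·s⁻²·A⁻¹] · [A] = kg·s⁻²
  D. kg·m²·s⁻¹
  E. [linear momentum] = kg·m·s⁻¹  ← same
Only E. matches kg·m·s⁻¹.

E.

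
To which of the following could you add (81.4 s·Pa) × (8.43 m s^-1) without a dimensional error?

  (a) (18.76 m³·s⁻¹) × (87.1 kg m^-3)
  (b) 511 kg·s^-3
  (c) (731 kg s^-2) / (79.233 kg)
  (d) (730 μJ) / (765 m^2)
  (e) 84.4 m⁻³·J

(d)

Reference: [kg·m⁻¹·s⁻¹] · [m·s⁻¹] = kg·s⁻².
Each option:
  (a) [m³·s⁻¹] · [kg·m⁻³] = kg·s⁻¹
  (b) kg·s⁻³
  (c) [kg·s⁻²] / [kg] = s⁻²
  (d) [kg·m²·s⁻²] / [m²] = kg·s⁻²  ← same
  (e) J·m⁻³ = N·m·m⁻³ = kg·m⁻¹·s⁻²
Only (d) matches kg·s⁻².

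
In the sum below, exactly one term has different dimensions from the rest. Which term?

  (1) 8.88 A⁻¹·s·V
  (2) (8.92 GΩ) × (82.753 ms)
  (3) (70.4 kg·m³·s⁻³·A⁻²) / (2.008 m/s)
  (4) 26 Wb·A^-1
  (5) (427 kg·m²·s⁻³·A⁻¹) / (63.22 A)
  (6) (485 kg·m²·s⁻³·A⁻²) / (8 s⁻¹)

Reduce each to base SI dimensions:
  (1) V·s·A⁻¹ = J·C⁻¹·s·A⁻¹ = kg·m²·s⁻²·A⁻²
  (2) [kg·m²·s⁻³·A⁻²] · [s] = kg·m²·s⁻²·A⁻²
  (3) [kg·m³·s⁻³·A⁻²] / [m·s⁻¹] = kg·m²·s⁻²·A⁻²
  (4) Wb·A⁻¹ = V·s·A⁻¹ = kg·m²·s⁻²·A⁻²
  (5) [kg·m²·s⁻³·A⁻¹] / [A] = kg·m²·s⁻³·A⁻²
  (6) [kg·m²·s⁻³·A⁻²] / [s⁻¹] = kg·m²·s⁻²·A⁻²
All reduce to kg·m²·s⁻²·A⁻² except (5), which is kg·m²·s⁻³·A⁻².

(5)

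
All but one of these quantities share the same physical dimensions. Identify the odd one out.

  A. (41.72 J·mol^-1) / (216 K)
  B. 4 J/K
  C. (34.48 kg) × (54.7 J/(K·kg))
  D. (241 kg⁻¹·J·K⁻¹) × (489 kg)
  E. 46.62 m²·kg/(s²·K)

Reduce each to base SI dimensions:
  A. [kg·m²·s⁻²·mol⁻¹] / [K] = kg·m²·s⁻²·K⁻¹·mol⁻¹
  B. J·K⁻¹ = N·m·K⁻¹ = kg·m²·s⁻²·K⁻¹
  C. [kg] · [m²·s⁻²·K⁻¹] = kg·m²·s⁻²·K⁻¹
  D. [m²·s⁻²·K⁻¹] · [kg] = kg·m²·s⁻²·K⁻¹
  E. kg·m²·s⁻²·K⁻¹
All reduce to kg·m²·s⁻²·K⁻¹ except A., which is kg·m²·s⁻²·K⁻¹·mol⁻¹.

A.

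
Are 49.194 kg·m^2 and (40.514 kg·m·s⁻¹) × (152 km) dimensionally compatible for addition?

Reduce each to base SI dimensions:
  49.194 kg·m^2:  kg·m²
  (40.514 kg·m·s⁻¹) × (152 km):  [kg·m·s⁻¹] · [m] = kg·m²·s⁻¹
kg·m² ≠ kg·m²·s⁻¹, so they cannot be added.

No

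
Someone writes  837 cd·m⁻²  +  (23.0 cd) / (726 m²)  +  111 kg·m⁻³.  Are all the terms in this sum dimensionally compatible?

Work out the base dimensions of each:
  837 cd·m⁻²:  cd·m⁻² = m⁻²·cd
  (23.0 cd) / (726 m²):  [cd] / [m²] = m⁻²·cd
  111 kg·m⁻³:  kg·m⁻³
The terms do not share a single dimension (kg·m⁻³ vs m⁻²·cd).

No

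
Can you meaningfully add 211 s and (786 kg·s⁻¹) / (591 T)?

Work out the base dimensions of each:
  211 s:  s
  (786 kg·s⁻¹) / (591 T):  [kg·s⁻¹] / [kg·s⁻²·A⁻¹] = s·A
s ≠ s·A, so they cannot be added.

No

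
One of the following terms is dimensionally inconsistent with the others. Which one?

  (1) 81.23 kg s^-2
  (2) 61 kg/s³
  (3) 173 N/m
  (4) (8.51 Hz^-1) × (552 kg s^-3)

Expand each in SI base units:
  (1) kg·s⁻²
  (2) kg·s⁻³
  (3) N·m⁻¹ = kg·m·s⁻²·m⁻¹ = kg·s⁻²
  (4) [s] · [kg·s⁻³] = kg·s⁻²
All reduce to kg·s⁻² except (2), which is kg·s⁻³.

(2)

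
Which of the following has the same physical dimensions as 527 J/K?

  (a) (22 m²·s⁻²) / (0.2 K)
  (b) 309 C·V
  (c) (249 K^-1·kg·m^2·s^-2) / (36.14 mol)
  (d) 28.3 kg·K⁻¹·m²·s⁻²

(d)

Reference: J·K⁻¹ = N·m·K⁻¹ = kg·m²·s⁻²·K⁻¹.
Each option:
  (a) [m²·s⁻²] / [K] = m²·s⁻²·K⁻¹
  (b) C·V = s·A·J·C⁻¹ = kg·m²·s⁻²
  (c) [kg·m²·s⁻²·K⁻¹] / [mol] = kg·m²·s⁻²·K⁻¹·mol⁻¹
  (d) kg·m²·s⁻²·K⁻¹  ← same
Only (d) matches kg·m²·s⁻²·K⁻¹.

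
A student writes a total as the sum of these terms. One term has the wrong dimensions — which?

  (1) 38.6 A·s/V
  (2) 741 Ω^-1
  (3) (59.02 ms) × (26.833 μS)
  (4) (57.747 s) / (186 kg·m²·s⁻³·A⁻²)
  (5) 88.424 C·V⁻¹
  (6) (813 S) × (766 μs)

Dimensions:
  (1) A·s·V⁻¹ = A·s·(J·C⁻¹)⁻¹ = kg⁻¹·m⁻²·s⁴·A²
  (2) Ω⁻¹ = (V·A⁻¹)⁻¹ = kg⁻¹·m⁻²·s³·A²
  (3) [s] · [kg⁻¹·m⁻²·s³·A²] = kg⁻¹·m⁻²·s⁴·A²
  (4) [s] / [kg·m²·s⁻³·A⁻²] = kg⁻¹·m⁻²·s⁴·A²
  (5) C·V⁻¹ = s·A·(J·C⁻¹)⁻¹ = kg⁻¹·m⁻²·s⁴·A²
  (6) [kg⁻¹·m⁻²·s³·A²] · [s] = kg⁻¹·m⁻²·s⁴·A²
All reduce to kg⁻¹·m⁻²·s⁴·A² except (2), which is kg⁻¹·m⁻²·s³·A².

(2)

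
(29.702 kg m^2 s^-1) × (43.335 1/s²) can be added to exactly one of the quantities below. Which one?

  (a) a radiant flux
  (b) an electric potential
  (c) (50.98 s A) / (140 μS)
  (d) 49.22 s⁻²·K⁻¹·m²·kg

Reference: [kg·m²·s⁻¹] · [s⁻²] = kg·m²·s⁻³.
Each option:
  (a) [radiant flux] = kg·m²·s⁻³  ← same
  (b) [electric potential] = kg·m²·s⁻³·A⁻¹
  (c) [s·A] / [kg⁻¹·m⁻²·s³·A²] = kg·m²·s⁻²·A⁻¹
  (d) kg·m²·s⁻²·K⁻¹
Only (a) matches kg·m²·s⁻³.

(a)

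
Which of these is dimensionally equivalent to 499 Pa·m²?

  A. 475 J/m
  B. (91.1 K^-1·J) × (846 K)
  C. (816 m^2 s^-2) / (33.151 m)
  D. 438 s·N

A.

Reference: Pa·m² = N·m⁻²·m² = kg·m·s⁻².
Each option:
  A. J·m⁻¹ = N·m·m⁻¹ = kg·m·s⁻²  ← same
  B. [kg·m²·s⁻²·K⁻¹] · [K] = kg·m²·s⁻²
  C. [m²·s⁻²] / [m] = m·s⁻²
  D. N·s = kg·m·s⁻²·s = kg·m·s⁻¹
Only A. matches kg·m·s⁻².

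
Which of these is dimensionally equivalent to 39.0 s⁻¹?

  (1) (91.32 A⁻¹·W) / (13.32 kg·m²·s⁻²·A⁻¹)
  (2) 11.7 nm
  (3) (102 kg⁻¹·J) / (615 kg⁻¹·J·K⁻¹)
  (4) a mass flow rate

Reference: s⁻¹.
Each option:
  (1) [kg·m²·s⁻³·A⁻¹] / [kg·m²·s⁻²·A⁻¹] = s⁻¹  ← same
  (2) m
  (3) [m²·s⁻²] / [m²·s⁻²·K⁻¹] = K
  (4) [mass flow rate] = kg·s⁻¹
Only (1) matches s⁻¹.

(1)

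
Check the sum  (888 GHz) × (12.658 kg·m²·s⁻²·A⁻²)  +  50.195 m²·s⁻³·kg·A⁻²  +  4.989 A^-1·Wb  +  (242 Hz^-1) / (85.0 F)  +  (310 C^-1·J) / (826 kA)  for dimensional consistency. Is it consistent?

No

Work out the base dimensions of each:
  (888 GHz) × (12.658 kg·m²·s⁻²·A⁻²):  [s⁻¹] · [kg·m²·s⁻²·A⁻²] = kg·m²·s⁻³·A⁻²
  50.195 m²·s⁻³·kg·A⁻²:  kg·m²·s⁻³·A⁻²
  4.989 A^-1·Wb:  Wb·A⁻¹ = V·s·A⁻¹ = kg·m²·s⁻²·A⁻²
  (242 Hz^-1) / (85.0 F):  [s] / [kg⁻¹·m⁻²·s⁴·A²] = kg·m²·s⁻³·A⁻²
  (310 C^-1·J) / (826 kA):  [kg·m²·s⁻³·A⁻¹] / [A] = kg·m²·s⁻³·A⁻²
The terms do not share a single dimension (kg·m²·s⁻²·A⁻² vs kg·m²·s⁻³·A⁻²).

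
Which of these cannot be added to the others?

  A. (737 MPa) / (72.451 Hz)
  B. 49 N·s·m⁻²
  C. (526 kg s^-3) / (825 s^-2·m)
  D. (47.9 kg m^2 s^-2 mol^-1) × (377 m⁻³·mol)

Expand each in SI base units:
  A. [kg·m⁻¹·s⁻²] / [s⁻¹] = kg·m⁻¹·s⁻¹
  B. N·s·m⁻² = kg·m·s⁻²·s·m⁻² = kg·m⁻¹·s⁻¹
  C. [kg·s⁻³] / [m·s⁻²] = kg·m⁻¹·s⁻¹
  D. [kg·m²·s⁻²·mol⁻¹] · [m⁻³·mol] = kg·m⁻¹·s⁻²
All reduce to kg·m⁻¹·s⁻¹ except D., which is kg·m⁻¹·s⁻².

D.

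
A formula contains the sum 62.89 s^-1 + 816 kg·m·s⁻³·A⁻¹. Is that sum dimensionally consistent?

Expand each in SI base units:
  62.89 s^-1:  s⁻¹
  816 kg·m·s⁻³·A⁻¹:  kg·m·s⁻³·A⁻¹
s⁻¹ ≠ kg·m·s⁻³·A⁻¹, so they cannot be added.

No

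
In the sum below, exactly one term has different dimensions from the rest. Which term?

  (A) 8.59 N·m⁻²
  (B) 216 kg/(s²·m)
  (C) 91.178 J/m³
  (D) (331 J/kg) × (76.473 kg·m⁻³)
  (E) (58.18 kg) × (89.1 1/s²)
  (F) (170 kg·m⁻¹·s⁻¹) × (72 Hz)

Work out the base dimensions of each:
  (A) N·m⁻² = kg·m·s⁻²·m⁻² = kg·m⁻¹·s⁻²
  (B) kg·m⁻¹·s⁻²
  (C) J·m⁻³ = N·m·m⁻³ = kg·m⁻¹·s⁻²
  (D) [m²·s⁻²] · [kg·m⁻³] = kg·m⁻¹·s⁻²
  (E) [kg] · [s⁻²] = kg·s⁻²
  (F) [kg·m⁻¹·s⁻¹] · [s⁻¹] = kg·m⁻¹·s⁻²
All reduce to kg·m⁻¹·s⁻² except (E), which is kg·s⁻².

(E)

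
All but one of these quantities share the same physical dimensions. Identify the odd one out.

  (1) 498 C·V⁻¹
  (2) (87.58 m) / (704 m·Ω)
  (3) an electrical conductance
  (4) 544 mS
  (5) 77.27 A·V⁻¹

Dimensions:
  (1) C·V⁻¹ = s·A·(J·C⁻¹)⁻¹ = kg⁻¹·m⁻²·s⁴·A²
  (2) [m] / [kg·m³·s⁻³·A⁻²] = kg⁻¹·m⁻²·s³·A²
  (3) [electrical conductance] = kg⁻¹·m⁻²·s³·A²
  (4) S = Ω⁻¹ = kg⁻¹·m⁻²·s³·A²
  (5) A·V⁻¹ = A·(J·C⁻¹)⁻¹ = kg⁻¹·m⁻²·s³·A²
All reduce to kg⁻¹·m⁻²·s³·A² except (1), which is kg⁻¹·m⁻²·s⁴·A².

(1)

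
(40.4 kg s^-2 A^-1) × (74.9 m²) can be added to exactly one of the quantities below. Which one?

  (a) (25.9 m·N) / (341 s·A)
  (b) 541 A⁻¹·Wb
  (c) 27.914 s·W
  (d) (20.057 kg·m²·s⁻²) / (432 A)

Reference: [kg·s⁻²·A⁻¹] · [m²] = kg·m²·s⁻²·A⁻¹.
Each option:
  (a) [kg·m²·s⁻²] / [s·A] = kg·m²·s⁻³·A⁻¹
  (b) Wb·A⁻¹ = V·s·A⁻¹ = kg·m²·s⁻²·A⁻²
  (c) W·s = J·s⁻¹·s = kg·m²·s⁻²
  (d) [kg·m²·s⁻²] / [A] = kg·m²·s⁻²·A⁻¹  ← same
Only (d) matches kg·m²·s⁻²·A⁻¹.

(d)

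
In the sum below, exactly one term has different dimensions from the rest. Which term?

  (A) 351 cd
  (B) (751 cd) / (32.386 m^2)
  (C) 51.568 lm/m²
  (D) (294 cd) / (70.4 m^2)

(A)

Work out the base dimensions of each:
  (A) cd
  (B) [cd] / [m²] = m⁻²·cd
  (C) lm·m⁻² = cd·m⁻² = m⁻²·cd
  (D) [cd] / [m²] = m⁻²·cd
All reduce to m⁻²·cd except (A), which is cd.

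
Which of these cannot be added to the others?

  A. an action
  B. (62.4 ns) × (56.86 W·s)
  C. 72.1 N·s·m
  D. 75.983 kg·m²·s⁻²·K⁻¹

D.

In SI base units:
  A. [action] = kg·m²·s⁻¹
  B. [s] · [kg·m²·s⁻²] = kg·m²·s⁻¹
  C. N·m·s = kg·m·s⁻²·m·s = kg·m²·s⁻¹
  D. kg·m²·s⁻²·K⁻¹
All reduce to kg·m²·s⁻¹ except D., which is kg·m²·s⁻²·K⁻¹.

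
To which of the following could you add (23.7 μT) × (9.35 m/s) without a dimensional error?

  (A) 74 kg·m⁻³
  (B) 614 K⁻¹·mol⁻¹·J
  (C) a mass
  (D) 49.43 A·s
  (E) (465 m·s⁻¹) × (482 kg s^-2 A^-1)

(E)

Reference: [kg·s⁻²·A⁻¹] · [m·s⁻¹] = kg·m·s⁻³·A⁻¹.
Each option:
  (A) kg·m⁻³
  (B) J·mol⁻¹·K⁻¹ = N·m·mol⁻¹·K⁻¹ = kg·m²·s⁻²·K⁻¹·mol⁻¹
  (C) [mass] = kg
  (D) A·s = s·A
  (E) [m·s⁻¹] · [kg·s⁻²·A⁻¹] = kg·m·s⁻³·A⁻¹  ← same
Only (E) matches kg·m·s⁻³·A⁻¹.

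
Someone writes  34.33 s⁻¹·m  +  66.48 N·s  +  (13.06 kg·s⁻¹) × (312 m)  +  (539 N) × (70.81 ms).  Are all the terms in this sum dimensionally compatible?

No

Reduce each to base SI dimensions:
  34.33 s⁻¹·m:  m·s⁻¹
  66.48 N·s:  N·s = kg·m·s⁻²·s = kg·m·s⁻¹
  (13.06 kg·s⁻¹) × (312 m):  [kg·s⁻¹] · [m] = kg·m·s⁻¹
  (539 N) × (70.81 ms):  [kg·m·s⁻²] · [s] = kg·m·s⁻¹
The terms do not share a single dimension (kg·m·s⁻¹ vs m·s⁻¹).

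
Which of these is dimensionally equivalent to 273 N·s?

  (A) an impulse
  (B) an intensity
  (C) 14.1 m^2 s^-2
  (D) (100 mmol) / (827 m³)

Reference: N·s = kg·m·s⁻²·s = kg·m·s⁻¹.
Each option:
  (A) [impulse] = kg·m·s⁻¹  ← same
  (B) [intensity] = kg·s⁻³
  (C) m²·s⁻²
  (D) [mol] / [m³] = m⁻³·mol
Only (A) matches kg·m·s⁻¹.

(A)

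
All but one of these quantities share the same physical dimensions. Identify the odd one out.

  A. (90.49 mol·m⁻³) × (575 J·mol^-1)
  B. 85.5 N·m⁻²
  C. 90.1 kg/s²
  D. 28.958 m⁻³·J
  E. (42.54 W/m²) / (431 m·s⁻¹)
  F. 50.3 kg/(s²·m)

Reduce each to base SI dimensions:
  A. [m⁻³·mol] · [kg·m²·s⁻²·mol⁻¹] = kg·m⁻¹·s⁻²
  B. N·m⁻² = kg·m·s⁻²·m⁻² = kg·m⁻¹·s⁻²
  C. kg·s⁻²
  D. J·m⁻³ = N·m·m⁻³ = kg·m⁻¹·s⁻²
  E. [kg·s⁻³] / [m·s⁻¹] = kg·m⁻¹·s⁻²
  F. kg·m⁻¹·s⁻²
All reduce to kg·m⁻¹·s⁻² except C., which is kg·s⁻².

C.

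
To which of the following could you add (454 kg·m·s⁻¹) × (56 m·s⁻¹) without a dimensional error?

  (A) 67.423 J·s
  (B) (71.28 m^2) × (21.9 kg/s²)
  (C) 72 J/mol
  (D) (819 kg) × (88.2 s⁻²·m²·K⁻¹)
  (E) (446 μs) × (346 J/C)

Reference: [kg·m·s⁻¹] · [m·s⁻¹] = kg·m²·s⁻².
Each option:
  (A) J·s = N·m·s = kg·m²·s⁻¹
  (B) [m²] · [kg·s⁻²] = kg·m²·s⁻²  ← same
  (C) J·mol⁻¹ = N·m·mol⁻¹ = kg·m²·s⁻²·mol⁻¹
  (D) [kg] · [m²·s⁻²·K⁻¹] = kg·m²·s⁻²·K⁻¹
  (E) [s] · [kg·m²·s⁻³·A⁻¹] = kg·m²·s⁻²·A⁻¹
Only (B) matches kg·m²·s⁻².

(B)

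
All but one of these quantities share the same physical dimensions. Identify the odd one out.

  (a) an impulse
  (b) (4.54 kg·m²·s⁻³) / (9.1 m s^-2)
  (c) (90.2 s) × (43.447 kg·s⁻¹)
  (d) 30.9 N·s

Expand each in SI base units:
  (a) [impulse] = kg·m·s⁻¹
  (b) [kg·m²·s⁻³] / [m·s⁻²] = kg·m·s⁻¹
  (c) [s] · [kg·s⁻¹] = kg
  (d) N·s = kg·m·s⁻²·s = kg·m·s⁻¹
All reduce to kg·m·s⁻¹ except (c), which is kg.

(c)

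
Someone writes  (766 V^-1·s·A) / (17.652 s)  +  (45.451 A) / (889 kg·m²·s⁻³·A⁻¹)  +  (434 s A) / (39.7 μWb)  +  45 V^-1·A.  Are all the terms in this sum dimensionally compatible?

Work out the base dimensions of each:
  (766 V^-1·s·A) / (17.652 s):  [kg⁻¹·m⁻²·s⁴·A²] / [s] = kg⁻¹·m⁻²·s³·A²
  (45.451 A) / (889 kg·m²·s⁻³·A⁻¹):  [A] / [kg·m²·s⁻³·A⁻¹] = kg⁻¹·m⁻²·s³·A²
  (434 s A) / (39.7 μWb):  [s·A] / [kg·m²·s⁻²·A⁻¹] = kg⁻¹·m⁻²·s³·A²
  45 V^-1·A:  A·V⁻¹ = A·(J·C⁻¹)⁻¹ = kg⁻¹·m⁻²·s³·A²
Every term reduces to kg⁻¹·m⁻²·s³·A².

Yes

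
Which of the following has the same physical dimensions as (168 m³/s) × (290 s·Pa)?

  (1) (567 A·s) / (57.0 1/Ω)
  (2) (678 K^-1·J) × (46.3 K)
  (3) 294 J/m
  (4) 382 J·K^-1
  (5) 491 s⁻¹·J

Reference: [m³·s⁻¹] · [kg·m⁻¹·s⁻¹] = kg·m²·s⁻².
Each option:
  (1) [s·A] / [kg⁻¹·m⁻²·s³·A²] = kg·m²·s⁻²·A⁻¹
  (2) [kg·m²·s⁻²·K⁻¹] · [K] = kg·m²·s⁻²  ← same
  (3) J·m⁻¹ = N·m·m⁻¹ = kg·m·s⁻²
  (4) J·K⁻¹ = N·m·K⁻¹ = kg·m²·s⁻²·K⁻¹
  (5) J·s⁻¹ = N·m·s⁻¹ = kg·m²·s⁻³
Only (2) matches kg·m²·s⁻².

(2)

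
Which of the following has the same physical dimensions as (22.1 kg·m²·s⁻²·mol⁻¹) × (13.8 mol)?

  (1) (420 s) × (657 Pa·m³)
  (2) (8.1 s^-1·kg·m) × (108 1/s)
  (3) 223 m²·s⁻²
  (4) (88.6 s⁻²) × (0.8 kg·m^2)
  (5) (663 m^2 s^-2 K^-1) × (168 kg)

(4)

Reference: [kg·m²·s⁻²·mol⁻¹] · [mol] = kg·m²·s⁻².
Each option:
  (1) [s] · [kg·m²·s⁻²] = kg·m²·s⁻¹
  (2) [kg·m·s⁻¹] · [s⁻¹] = kg·m·s⁻²
  (3) m²·s⁻²
  (4) [s⁻²] · [kg·m²] = kg·m²·s⁻²  ← same
  (5) [m²·s⁻²·K⁻¹] · [kg] = kg·m²·s⁻²·K⁻¹
Only (4) matches kg·m²·s⁻².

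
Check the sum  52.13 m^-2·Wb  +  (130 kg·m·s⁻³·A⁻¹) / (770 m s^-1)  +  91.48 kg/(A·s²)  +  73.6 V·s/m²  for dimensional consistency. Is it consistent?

Expand each in SI base units:
  52.13 m^-2·Wb:  Wb·m⁻² = V·s·m⁻² = kg·s⁻²·A⁻¹
  (130 kg·m·s⁻³·A⁻¹) / (770 m s^-1):  [kg·m·s⁻³·A⁻¹] / [m·s⁻¹] = kg·s⁻²·A⁻¹
  91.48 kg/(A·s²):  kg·s⁻²·A⁻¹
  73.6 V·s/m²:  V·s·m⁻² = J·C⁻¹·s·m⁻² = kg·s⁻²·A⁻¹
Every term reduces to kg·s⁻²·A⁻¹.

Yes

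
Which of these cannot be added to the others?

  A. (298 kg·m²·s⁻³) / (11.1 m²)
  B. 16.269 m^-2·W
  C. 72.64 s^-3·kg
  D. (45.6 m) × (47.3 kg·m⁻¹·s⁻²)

D.

In SI base units:
  A. [kg·m²·s⁻³] / [m²] = kg·s⁻³
  B. W·m⁻² = J·s⁻¹·m⁻² = kg·s⁻³
  C. kg·s⁻³
  D. [m] · [kg·m⁻¹·s⁻²] = kg·s⁻²
All reduce to kg·s⁻³ except D., which is kg·s⁻².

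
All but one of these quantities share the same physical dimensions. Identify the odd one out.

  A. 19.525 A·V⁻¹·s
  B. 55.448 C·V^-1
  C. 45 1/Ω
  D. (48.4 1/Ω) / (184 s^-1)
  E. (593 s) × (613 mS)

Expand each in SI base units:
  A. A·s·V⁻¹ = A·s·(J·C⁻¹)⁻¹ = kg⁻¹·m⁻²·s⁴·A²
  B. C·V⁻¹ = s·A·(J·C⁻¹)⁻¹ = kg⁻¹·m⁻²·s⁴·A²
  C. Ω⁻¹ = (V·A⁻¹)⁻¹ = kg⁻¹·m⁻²·s³·A²
  D. [kg⁻¹·m⁻²·s³·A²] / [s⁻¹] = kg⁻¹·m⁻²·s⁴·A²
  E. [s] · [kg⁻¹·m⁻²·s³·A²] = kg⁻¹·m⁻²·s⁴·A²
All reduce to kg⁻¹·m⁻²·s⁴·A² except C., which is kg⁻¹·m⁻²·s³·A².

C.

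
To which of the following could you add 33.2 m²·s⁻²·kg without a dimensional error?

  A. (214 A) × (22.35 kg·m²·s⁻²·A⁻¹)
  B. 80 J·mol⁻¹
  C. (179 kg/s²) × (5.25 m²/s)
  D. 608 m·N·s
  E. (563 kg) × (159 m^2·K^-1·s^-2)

A.

Reference: kg·m²·s⁻².
Each option:
  A. [A] · [kg·m²·s⁻²·A⁻¹] = kg·m²·s⁻²  ← same
  B. J·mol⁻¹ = N·m·mol⁻¹ = kg·m²·s⁻²·mol⁻¹
  C. [kg·s⁻²] · [m²·s⁻¹] = kg·m²·s⁻³
  D. N·m·s = kg·m·s⁻²·m·s = kg·m²·s⁻¹
  E. [kg] · [m²·s⁻²·K⁻¹] = kg·m²·s⁻²·K⁻¹
Only A. matches kg·m²·s⁻².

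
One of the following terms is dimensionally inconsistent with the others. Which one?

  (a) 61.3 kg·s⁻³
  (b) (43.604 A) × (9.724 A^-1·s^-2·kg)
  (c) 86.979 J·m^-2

(a)

Reduce each to base SI dimensions:
  (a) kg·s⁻³
  (b) [A] · [kg·s⁻²·A⁻¹] = kg·s⁻²
  (c) J·m⁻² = N·m·m⁻² = kg·s⁻²
All reduce to kg·s⁻² except (a), which is kg·s⁻³.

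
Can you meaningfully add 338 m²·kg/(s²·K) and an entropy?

Yes

Dimensions:
  338 m²·kg/(s²·K):  kg·m²·s⁻²·K⁻¹
  an entropy:  [entropy] = kg·m²·s⁻²·K⁻¹
Both are kg·m²·s⁻²·K⁻¹, so they have the same dimensions and can be added.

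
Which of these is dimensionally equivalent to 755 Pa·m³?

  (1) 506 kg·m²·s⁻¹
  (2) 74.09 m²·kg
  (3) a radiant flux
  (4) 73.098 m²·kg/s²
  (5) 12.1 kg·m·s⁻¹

(4)

Reference: Pa·m³ = N·m⁻²·m³ = kg·m²·s⁻².
Each option:
  (1) kg·m²·s⁻¹
  (2) kg·m²
  (3) [radiant flux] = kg·m²·s⁻³
  (4) kg·m²·s⁻²  ← same
  (5) kg·m·s⁻¹
Only (4) matches kg·m²·s⁻².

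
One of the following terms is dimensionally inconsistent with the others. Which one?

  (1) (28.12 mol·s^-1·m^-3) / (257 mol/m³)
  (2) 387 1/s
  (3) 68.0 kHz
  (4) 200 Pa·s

(4)

Reduce each to base SI dimensions:
  (1) [m⁻³·s⁻¹·mol] / [m⁻³·mol] = s⁻¹
  (2) s⁻¹
  (3) Hz = s⁻¹
  (4) Pa·s = N·m⁻²·s = kg·m⁻¹·s⁻¹
All reduce to s⁻¹ except (4), which is kg·m⁻¹·s⁻¹.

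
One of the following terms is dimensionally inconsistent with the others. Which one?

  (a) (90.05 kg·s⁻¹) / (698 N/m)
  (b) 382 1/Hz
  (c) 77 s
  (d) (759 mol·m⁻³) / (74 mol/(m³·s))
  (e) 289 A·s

Dimensions:
  (a) [kg·s⁻¹] / [kg·s⁻²] = s
  (b) Hz⁻¹ = (s⁻¹)⁻¹ = s
  (c) s
  (d) [m⁻³·mol] / [m⁻³·s⁻¹·mol] = s
  (e) A·s = s·A
All reduce to s except (e), which is s·A.

(e)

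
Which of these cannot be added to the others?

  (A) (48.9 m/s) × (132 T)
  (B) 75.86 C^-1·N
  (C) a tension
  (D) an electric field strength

(C)

Work out the base dimensions of each:
  (A) [m·s⁻¹] · [kg·s⁻²·A⁻¹] = kg·m·s⁻³·A⁻¹
  (B) N·C⁻¹ = kg·m·s⁻²·(s·A)⁻¹ = kg·m·s⁻³·A⁻¹
  (C) [tension] = kg·m·s⁻²
  (D) [electric field strength] = kg·m·s⁻³·A⁻¹
All reduce to kg·m·s⁻³·A⁻¹ except (C), which is kg·m·s⁻².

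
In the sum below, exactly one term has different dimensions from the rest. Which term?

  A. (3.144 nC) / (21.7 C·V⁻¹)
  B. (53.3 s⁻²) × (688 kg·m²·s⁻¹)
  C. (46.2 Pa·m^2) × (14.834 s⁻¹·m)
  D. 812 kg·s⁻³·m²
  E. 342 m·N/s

A.

Dimensions:
  A. [s·A] / [kg⁻¹·m⁻²·s⁴·A²] = kg·m²·s⁻³·A⁻¹
  B. [s⁻²] · [kg·m²·s⁻¹] = kg·m²·s⁻³
  C. [kg·m·s⁻²] · [m·s⁻¹] = kg·m²·s⁻³
  D. kg·m²·s⁻³
  E. N·m·s⁻¹ = kg·m·s⁻²·m·s⁻¹ = kg·m²·s⁻³
All reduce to kg·m²·s⁻³ except A., which is kg·m²·s⁻³·A⁻¹.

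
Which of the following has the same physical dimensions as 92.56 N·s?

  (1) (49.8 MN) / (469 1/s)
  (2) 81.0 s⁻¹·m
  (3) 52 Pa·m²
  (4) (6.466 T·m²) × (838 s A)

(1)

Reference: N·s = kg·m·s⁻²·s = kg·m·s⁻¹.
Each option:
  (1) [kg·m·s⁻²] / [s⁻¹] = kg·m·s⁻¹  ← same
  (2) m·s⁻¹
  (3) Pa·m² = N·m⁻²·m² = kg·m·s⁻²
  (4) [kg·m²·s⁻²·A⁻¹] · [s·A] = kg·m²·s⁻¹
Only (1) matches kg·m·s⁻¹.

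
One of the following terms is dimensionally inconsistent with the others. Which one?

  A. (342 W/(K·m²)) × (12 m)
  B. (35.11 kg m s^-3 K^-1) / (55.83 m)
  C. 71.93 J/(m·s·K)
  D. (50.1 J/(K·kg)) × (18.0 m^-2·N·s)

B.

Expand each in SI base units:
  A. [kg·s⁻³·K⁻¹] · [m] = kg·m·s⁻³·K⁻¹
  B. [kg·m·s⁻³·K⁻¹] / [m] = kg·s⁻³·K⁻¹
  C. J·s⁻¹·m⁻¹·K⁻¹ = N·m·s⁻¹·m⁻¹·K⁻¹ = kg·m·s⁻³·K⁻¹
  D. [m²·s⁻²·K⁻¹] · [kg·m⁻¹·s⁻¹] = kg·m·s⁻³·K⁻¹
All reduce to kg·m·s⁻³·K⁻¹ except B., which is kg·s⁻³·K⁻¹.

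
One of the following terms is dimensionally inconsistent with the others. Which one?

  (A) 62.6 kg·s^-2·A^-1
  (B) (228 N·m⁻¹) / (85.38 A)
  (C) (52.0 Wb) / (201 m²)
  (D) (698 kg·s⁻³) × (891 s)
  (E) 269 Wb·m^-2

(D)

Reduce each to base SI dimensions:
  (A) kg·s⁻²·A⁻¹
  (B) [kg·s⁻²] / [A] = kg·s⁻²·A⁻¹
  (C) [kg·m²·s⁻²·A⁻¹] / [m²] = kg·s⁻²·A⁻¹
  (D) [kg·s⁻³] · [s] = kg·s⁻²
  (E) Wb·m⁻² = V·s·m⁻² = kg·s⁻²·A⁻¹
All reduce to kg·s⁻²·A⁻¹ except (D), which is kg·s⁻².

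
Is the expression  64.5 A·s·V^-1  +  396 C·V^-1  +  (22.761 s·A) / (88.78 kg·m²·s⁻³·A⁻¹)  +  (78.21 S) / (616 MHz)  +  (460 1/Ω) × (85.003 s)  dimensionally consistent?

Yes

Dimensions:
  64.5 A·s·V^-1:  A·s·V⁻¹ = A·s·(J·C⁻¹)⁻¹ = kg⁻¹·m⁻²·s⁴·A²
  396 C·V^-1:  C·V⁻¹ = s·A·(J·C⁻¹)⁻¹ = kg⁻¹·m⁻²·s⁴·A²
  (22.761 s·A) / (88.78 kg·m²·s⁻³·A⁻¹):  [s·A] / [kg·m²·s⁻³·A⁻¹] = kg⁻¹·m⁻²·s⁴·A²
  (78.21 S) / (616 MHz):  [kg⁻¹·m⁻²·s³·A²] / [s⁻¹] = kg⁻¹·m⁻²·s⁴·A²
  (460 1/Ω) × (85.003 s):  [kg⁻¹·m⁻²·s³·A²] · [s] = kg⁻¹·m⁻²·s⁴·A²
Every term reduces to kg⁻¹·m⁻²·s⁴·A².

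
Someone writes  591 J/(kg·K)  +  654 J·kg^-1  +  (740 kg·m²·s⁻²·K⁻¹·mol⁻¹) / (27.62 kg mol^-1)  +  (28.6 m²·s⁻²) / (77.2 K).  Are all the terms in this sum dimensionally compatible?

Dimensions:
  591 J/(kg·K):  J·kg⁻¹·K⁻¹ = N·m·kg⁻¹·K⁻¹ = m²·s⁻²·K⁻¹
  654 J·kg^-1:  J·kg⁻¹ = N·m·kg⁻¹ = m²·s⁻²
  (740 kg·m²·s⁻²·K⁻¹·mol⁻¹) / (27.62 kg mol^-1):  [kg·m²·s⁻²·K⁻¹·mol⁻¹] / [kg·mol⁻¹] = m²·s⁻²·K⁻¹
  (28.6 m²·s⁻²) / (77.2 K):  [m²·s⁻²] / [K] = m²·s⁻²·K⁻¹
The terms do not share a single dimension (m²·s⁻² vs m²·s⁻²·K⁻¹).

No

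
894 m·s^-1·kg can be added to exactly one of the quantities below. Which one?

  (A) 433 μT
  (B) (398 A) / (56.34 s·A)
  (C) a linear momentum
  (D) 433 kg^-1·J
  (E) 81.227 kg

Reference: kg·m·s⁻¹.
Each option:
  (A) T = Wb·m⁻² = kg·s⁻²·A⁻¹
  (B) [A] / [s·A] = s⁻¹
  (C) [linear momentum] = kg·m·s⁻¹  ← same
  (D) J·kg⁻¹ = N·m·kg⁻¹ = m²·s⁻²
  (E) kg
Only (C) matches kg·m·s⁻¹.

(C)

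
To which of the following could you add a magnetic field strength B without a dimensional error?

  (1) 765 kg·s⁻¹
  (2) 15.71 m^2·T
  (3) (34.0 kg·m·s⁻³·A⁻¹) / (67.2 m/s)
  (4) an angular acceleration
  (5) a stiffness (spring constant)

Reference: [magnetic field strength B] = kg·s⁻²·A⁻¹.
Each option:
  (1) kg·s⁻¹
  (2) T·m² = Wb·m⁻²·m² = kg·m²·s⁻²·A⁻¹
  (3) [kg·m·s⁻³·A⁻¹] / [m·s⁻¹] = kg·s⁻²·A⁻¹  ← same
  (4) [angular acceleration] = s⁻²
  (5) [stiffness (spring constant)] = kg·s⁻²
Only (3) matches kg·s⁻²·A⁻¹.

(3)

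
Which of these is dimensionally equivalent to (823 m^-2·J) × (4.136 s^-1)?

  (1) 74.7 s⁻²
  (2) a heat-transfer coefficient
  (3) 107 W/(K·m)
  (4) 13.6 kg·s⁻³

Reference: [kg·s⁻²] · [s⁻¹] = kg·s⁻³.
Each option:
  (1) s⁻²
  (2) [heat-transfer coefficient] = kg·s⁻³·K⁻¹
  (3) W·m⁻¹·K⁻¹ = J·s⁻¹·m⁻¹·K⁻¹ = kg·m·s⁻³·K⁻¹
  (4) kg·s⁻³  ← same
Only (4) matches kg·s⁻³.

(4)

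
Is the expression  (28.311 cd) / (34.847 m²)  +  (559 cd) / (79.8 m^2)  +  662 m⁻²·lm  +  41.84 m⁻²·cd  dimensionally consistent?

Yes

Reduce each to base SI dimensions:
  (28.311 cd) / (34.847 m²):  [cd] / [m²] = m⁻²·cd
  (559 cd) / (79.8 m^2):  [cd] / [m²] = m⁻²·cd
  662 m⁻²·lm:  lm·m⁻² = cd·m⁻² = m⁻²·cd
  41.84 m⁻²·cd:  cd·m⁻² = m⁻²·cd
Every term reduces to m⁻²·cd.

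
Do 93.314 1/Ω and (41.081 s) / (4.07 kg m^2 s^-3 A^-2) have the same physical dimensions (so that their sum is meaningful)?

Expand each in SI base units:
  93.314 1/Ω:  Ω⁻¹ = (V·A⁻¹)⁻¹ = kg⁻¹·m⁻²·s³·A²
  (41.081 s) / (4.07 kg m^2 s^-3 A^-2):  [s] / [kg·m²·s⁻³·A⁻²] = kg⁻¹·m⁻²·s⁴·A²
kg⁻¹·m⁻²·s³·A² ≠ kg⁻¹·m⁻²·s⁴·A², so they cannot be added.

No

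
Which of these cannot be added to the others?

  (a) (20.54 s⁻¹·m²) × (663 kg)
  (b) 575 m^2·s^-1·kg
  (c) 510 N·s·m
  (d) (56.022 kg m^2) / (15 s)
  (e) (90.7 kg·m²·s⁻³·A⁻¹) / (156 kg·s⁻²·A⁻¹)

(e)

In SI base units:
  (a) [m²·s⁻¹] · [kg] = kg·m²·s⁻¹
  (b) kg·m²·s⁻¹
  (c) N·m·s = kg·m·s⁻²·m·s = kg·m²·s⁻¹
  (d) [kg·m²] / [s] = kg·m²·s⁻¹
  (e) [kg·m²·s⁻³·A⁻¹] / [kg·s⁻²·A⁻¹] = m²·s⁻¹
All reduce to kg·m²·s⁻¹ except (e), which is m²·s⁻¹.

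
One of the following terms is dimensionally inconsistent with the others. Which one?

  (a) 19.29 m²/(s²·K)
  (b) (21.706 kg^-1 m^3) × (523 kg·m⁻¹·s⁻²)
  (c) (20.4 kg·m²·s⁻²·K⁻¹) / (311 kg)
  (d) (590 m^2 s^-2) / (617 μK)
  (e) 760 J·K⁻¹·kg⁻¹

(b)

Expand each in SI base units:
  (a) m²·s⁻²·K⁻¹
  (b) [kg⁻¹·m³] · [kg·m⁻¹·s⁻²] = m²·s⁻²
  (c) [kg·m²·s⁻²·K⁻¹] / [kg] = m²·s⁻²·K⁻¹
  (d) [m²·s⁻²] / [K] = m²·s⁻²·K⁻¹
  (e) J·kg⁻¹·K⁻¹ = N·m·kg⁻¹·K⁻¹ = m²·s⁻²·K⁻¹
All reduce to m²·s⁻²·K⁻¹ except (b), which is m²·s⁻².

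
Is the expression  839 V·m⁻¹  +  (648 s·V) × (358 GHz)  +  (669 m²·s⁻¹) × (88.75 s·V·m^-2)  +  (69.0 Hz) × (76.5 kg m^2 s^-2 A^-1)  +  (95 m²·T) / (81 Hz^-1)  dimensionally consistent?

No

In SI base units:
  839 V·m⁻¹:  V·m⁻¹ = J·C⁻¹·m⁻¹ = kg·m·s⁻³·A⁻¹
  (648 s·V) × (358 GHz):  [kg·m²·s⁻²·A⁻¹] · [s⁻¹] = kg·m²·s⁻³·A⁻¹
  (669 m²·s⁻¹) × (88.75 s·V·m^-2):  [m²·s⁻¹] · [kg·s⁻²·A⁻¹] = kg·m²·s⁻³·A⁻¹
  (69.0 Hz) × (76.5 kg m^2 s^-2 A^-1):  [s⁻¹] · [kg·m²·s⁻²·A⁻¹] = kg·m²·s⁻³·A⁻¹
  (95 m²·T) / (81 Hz^-1):  [kg·m²·s⁻²·A⁻¹] / [s] = kg·m²·s⁻³·A⁻¹
The terms do not share a single dimension (kg·m²·s⁻³·A⁻¹ vs kg·m·s⁻³·A⁻¹).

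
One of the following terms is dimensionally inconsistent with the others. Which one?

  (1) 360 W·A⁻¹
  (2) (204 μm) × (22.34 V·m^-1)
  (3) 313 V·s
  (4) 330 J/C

Dimensions:
  (1) W·A⁻¹ = J·s⁻¹·A⁻¹ = kg·m²·s⁻³·A⁻¹
  (2) [m] · [kg·m·s⁻³·A⁻¹] = kg·m²·s⁻³·A⁻¹
  (3) V·s = J·C⁻¹·s = kg·m²·s⁻²·A⁻¹
  (4) J·C⁻¹ = N·m·(s·A)⁻¹ = kg·m²·s⁻³·A⁻¹
All reduce to kg·m²·s⁻³·A⁻¹ except (3), which is kg·m²·s⁻²·A⁻¹.

(3)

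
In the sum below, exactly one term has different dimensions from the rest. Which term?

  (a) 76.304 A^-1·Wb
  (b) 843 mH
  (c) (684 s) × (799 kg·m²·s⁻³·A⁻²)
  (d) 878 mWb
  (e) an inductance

(d)

Expand each in SI base units:
  (a) Wb·A⁻¹ = V·s·A⁻¹ = kg·m²·s⁻²·A⁻²
  (b) H = V·s·A⁻¹ = kg·m²·s⁻²·A⁻²
  (c) [s] · [kg·m²·s⁻³·A⁻²] = kg·m²·s⁻²·A⁻²
  (d) Wb = V·s = kg·m²·s⁻²·A⁻¹
  (e) [inductance] = kg·m²·s⁻²·A⁻²
All reduce to kg·m²·s⁻²·A⁻² except (d), which is kg·m²·s⁻²·A⁻¹.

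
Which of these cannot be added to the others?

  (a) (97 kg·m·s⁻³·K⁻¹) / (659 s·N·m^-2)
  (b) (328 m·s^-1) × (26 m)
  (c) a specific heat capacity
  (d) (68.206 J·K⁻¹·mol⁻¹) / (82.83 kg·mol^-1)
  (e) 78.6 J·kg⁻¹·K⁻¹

Dimensions:
  (a) [kg·m·s⁻³·K⁻¹] / [kg·m⁻¹·s⁻¹] = m²·s⁻²·K⁻¹
  (b) [m·s⁻¹] · [m] = m²·s⁻¹
  (c) [specific heat capacity] = m²·s⁻²·K⁻¹
  (d) [kg·m²·s⁻²·K⁻¹·mol⁻¹] / [kg·mol⁻¹] = m²·s⁻²·K⁻¹
  (e) J·kg⁻¹·K⁻¹ = N·m·kg⁻¹·K⁻¹ = m²·s⁻²·K⁻¹
All reduce to m²·s⁻²·K⁻¹ except (b), which is m²·s⁻¹.

(b)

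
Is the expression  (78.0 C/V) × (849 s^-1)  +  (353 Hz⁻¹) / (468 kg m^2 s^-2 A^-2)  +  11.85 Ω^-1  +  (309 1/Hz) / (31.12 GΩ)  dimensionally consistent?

Dimensions:
  (78.0 C/V) × (849 s^-1):  [kg⁻¹·m⁻²·s⁴·A²] · [s⁻¹] = kg⁻¹·m⁻²·s³·A²
  (353 Hz⁻¹) / (468 kg m^2 s^-2 A^-2):  [s] / [kg·m²·s⁻²·A⁻²] = kg⁻¹·m⁻²·s³·A²
  11.85 Ω^-1:  Ω⁻¹ = (V·A⁻¹)⁻¹ = kg⁻¹·m⁻²·s³·A²
  (309 1/Hz) / (31.12 GΩ):  [s] / [kg·m²·s⁻³·A⁻²] = kg⁻¹·m⁻²·s⁴·A²
The terms do not share a single dimension (kg⁻¹·m⁻²·s³·A² vs kg⁻¹·m⁻²·s⁴·A²).

No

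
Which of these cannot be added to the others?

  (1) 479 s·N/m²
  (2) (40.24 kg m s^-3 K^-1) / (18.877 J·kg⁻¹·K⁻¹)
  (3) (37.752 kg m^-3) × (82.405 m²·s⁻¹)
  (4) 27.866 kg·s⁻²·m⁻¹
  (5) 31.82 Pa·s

(4)

Work out the base dimensions of each:
  (1) N·s·m⁻² = kg·m·s⁻²·s·m⁻² = kg·m⁻¹·s⁻¹
  (2) [kg·m·s⁻³·K⁻¹] / [m²·s⁻²·K⁻¹] = kg·m⁻¹·s⁻¹
  (3) [kg·m⁻³] · [m²·s⁻¹] = kg·m⁻¹·s⁻¹
  (4) kg·m⁻¹·s⁻²
  (5) Pa·s = N·m⁻²·s = kg·m⁻¹·s⁻¹
All reduce to kg·m⁻¹·s⁻¹ except (4), which is kg·m⁻¹·s⁻².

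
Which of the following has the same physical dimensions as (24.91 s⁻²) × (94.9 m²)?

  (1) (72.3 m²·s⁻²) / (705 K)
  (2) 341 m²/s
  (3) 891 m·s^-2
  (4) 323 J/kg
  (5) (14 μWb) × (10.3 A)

(4)

Reference: [s⁻²] · [m²] = m²·s⁻².
Each option:
  (1) [m²·s⁻²] / [K] = m²·s⁻²·K⁻¹
  (2) m²·s⁻¹
  (3) m·s⁻²
  (4) J·kg⁻¹ = N·m·kg⁻¹ = m²·s⁻²  ← same
  (5) [kg·m²·s⁻²·A⁻¹] · [A] = kg·m²·s⁻²
Only (4) matches m²·s⁻².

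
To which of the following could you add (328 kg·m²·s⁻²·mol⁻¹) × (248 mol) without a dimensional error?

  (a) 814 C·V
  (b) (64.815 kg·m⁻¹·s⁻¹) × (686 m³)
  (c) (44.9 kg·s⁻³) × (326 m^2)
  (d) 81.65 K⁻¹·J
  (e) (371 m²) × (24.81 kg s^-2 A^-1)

Reference: [kg·m²·s⁻²·mol⁻¹] · [mol] = kg·m²·s⁻².
Each option:
  (a) C·V = s·A·J·C⁻¹ = kg·m²·s⁻²  ← same
  (b) [kg·m⁻¹·s⁻¹] · [m³] = kg·m²·s⁻¹
  (c) [kg·s⁻³] · [m²] = kg·m²·s⁻³
  (d) J·K⁻¹ = N·m·K⁻¹ = kg·m²·s⁻²·K⁻¹
  (e) [m²] · [kg·s⁻²·A⁻¹] = kg·m²·s⁻²·A⁻¹
Only (a) matches kg·m²·s⁻².

(a)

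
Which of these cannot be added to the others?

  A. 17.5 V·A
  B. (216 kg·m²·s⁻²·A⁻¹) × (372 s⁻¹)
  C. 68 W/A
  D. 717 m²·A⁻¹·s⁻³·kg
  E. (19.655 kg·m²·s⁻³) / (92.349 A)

In SI base units:
  A. V·A = J·C⁻¹·A = kg·m²·s⁻³
  B. [kg·m²·s⁻²·A⁻¹] · [s⁻¹] = kg·m²·s⁻³·A⁻¹
  C. W·A⁻¹ = J·s⁻¹·A⁻¹ = kg·m²·s⁻³·A⁻¹
  D. kg·m²·s⁻³·A⁻¹
  E. [kg·m²·s⁻³] / [A] = kg·m²·s⁻³·A⁻¹
All reduce to kg·m²·s⁻³·A⁻¹ except A., which is kg·m²·s⁻³.

A.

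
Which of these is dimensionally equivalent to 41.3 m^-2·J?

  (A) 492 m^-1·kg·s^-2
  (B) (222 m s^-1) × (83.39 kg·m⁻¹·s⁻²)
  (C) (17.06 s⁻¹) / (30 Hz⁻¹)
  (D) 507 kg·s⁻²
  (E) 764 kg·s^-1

Reference: J·m⁻² = N·m·m⁻² = kg·s⁻².
Each option:
  (A) kg·m⁻¹·s⁻²
  (B) [m·s⁻¹] · [kg·m⁻¹·s⁻²] = kg·s⁻³
  (C) [s⁻¹] / [s] = s⁻²
  (D) kg·s⁻²  ← same
  (E) kg·s⁻¹
Only (D) matches kg·s⁻².

(D)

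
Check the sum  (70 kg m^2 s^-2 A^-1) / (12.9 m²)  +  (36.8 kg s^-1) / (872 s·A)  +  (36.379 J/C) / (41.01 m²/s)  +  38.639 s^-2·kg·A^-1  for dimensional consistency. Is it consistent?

Yes

Reduce each to base SI dimensions:
  (70 kg m^2 s^-2 A^-1) / (12.9 m²):  [kg·m²·s⁻²·A⁻¹] / [m²] = kg·s⁻²·A⁻¹
  (36.8 kg s^-1) / (872 s·A):  [kg·s⁻¹] / [s·A] = kg·s⁻²·A⁻¹
  (36.379 J/C) / (41.01 m²/s):  [kg·m²·s⁻³·A⁻¹] / [m²·s⁻¹] = kg·s⁻²·A⁻¹
  38.639 s^-2·kg·A^-1:  kg·s⁻²·A⁻¹
Every term reduces to kg·s⁻²·A⁻¹.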